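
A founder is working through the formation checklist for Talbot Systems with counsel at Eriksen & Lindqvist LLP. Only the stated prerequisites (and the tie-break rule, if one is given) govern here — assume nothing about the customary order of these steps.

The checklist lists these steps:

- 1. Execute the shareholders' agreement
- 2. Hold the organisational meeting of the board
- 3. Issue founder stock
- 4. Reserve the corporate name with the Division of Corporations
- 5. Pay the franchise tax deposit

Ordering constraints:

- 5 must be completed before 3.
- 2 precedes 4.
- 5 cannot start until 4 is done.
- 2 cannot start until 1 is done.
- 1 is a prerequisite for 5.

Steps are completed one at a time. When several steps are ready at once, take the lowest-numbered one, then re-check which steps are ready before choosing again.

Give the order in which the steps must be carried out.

1, 2, 4, 5, 3

Only 1 has no prerequisites, so it is first.
2 needed 1, now all done → 2.
Next only 4 has its prerequisites met → 4.
5 needed 1 and 4, now all done → 5.
Next only 3 has its prerequisites met → 3.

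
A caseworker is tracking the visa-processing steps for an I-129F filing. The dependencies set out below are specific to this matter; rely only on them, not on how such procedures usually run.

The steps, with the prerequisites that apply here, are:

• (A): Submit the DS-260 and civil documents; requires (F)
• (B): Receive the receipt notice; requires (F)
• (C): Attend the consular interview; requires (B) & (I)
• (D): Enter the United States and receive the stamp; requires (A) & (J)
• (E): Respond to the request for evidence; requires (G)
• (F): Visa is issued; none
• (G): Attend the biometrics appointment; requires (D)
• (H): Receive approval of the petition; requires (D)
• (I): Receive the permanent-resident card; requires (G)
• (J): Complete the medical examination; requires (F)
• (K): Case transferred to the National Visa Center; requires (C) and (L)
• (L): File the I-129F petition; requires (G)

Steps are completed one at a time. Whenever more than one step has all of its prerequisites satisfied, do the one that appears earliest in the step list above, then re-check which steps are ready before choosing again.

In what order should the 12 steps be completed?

(F) is the only step with nothing outstanding, so it goes first.
(A), (B) and (J) are all available; (A) is listed earlier → (A).
Now (B) and (J) have their prerequisites met. (B) is listed earlier, so (B) next.
(J) needed (F), now all done → (J).
(D) is the only step now ready → (D).
Now (G) and (H) have their prerequisites met. (G) is listed earlier, so (G) next.
(E), (I) and (L) now also ready, so the ready set is {(E), (H), (I), (L)}; (E) is listed earlier → (E).
Ready: (H), (I) and (L). (H) is listed earlier → (H).
(I) and (L) are both available; (I) is listed earlier → (I).
Now (C) and (L) have their prerequisites met. (C) is listed earlier, so (C) next.
(L) needed (G), now all done → (L).
(K) is the only step now ready → (K).

(F), (A), (B), (J), (D), (G), (E), (H), (I), (C), (L), (K)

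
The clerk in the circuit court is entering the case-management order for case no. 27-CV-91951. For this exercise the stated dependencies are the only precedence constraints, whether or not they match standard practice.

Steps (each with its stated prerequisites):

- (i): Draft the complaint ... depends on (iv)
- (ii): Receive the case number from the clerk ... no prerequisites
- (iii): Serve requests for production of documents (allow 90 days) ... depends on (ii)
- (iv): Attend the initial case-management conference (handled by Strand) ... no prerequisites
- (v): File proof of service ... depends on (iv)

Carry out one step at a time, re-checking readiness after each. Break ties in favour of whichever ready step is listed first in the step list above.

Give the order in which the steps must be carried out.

Nothing is required for (ii) and (iv). (ii) is listed earlier → (ii) first.
(iii) now also ready, so the ready set is {(iii), (iv)}; (iii) is listed earlier → (iii).
Next only (iv) has its prerequisites met → (iv).
(i) and (v) are both available; (i) is listed earlier → (i).
(v) needed (iv), now all done → (v).

(ii) → (iii) → (iv) → (i) → (v)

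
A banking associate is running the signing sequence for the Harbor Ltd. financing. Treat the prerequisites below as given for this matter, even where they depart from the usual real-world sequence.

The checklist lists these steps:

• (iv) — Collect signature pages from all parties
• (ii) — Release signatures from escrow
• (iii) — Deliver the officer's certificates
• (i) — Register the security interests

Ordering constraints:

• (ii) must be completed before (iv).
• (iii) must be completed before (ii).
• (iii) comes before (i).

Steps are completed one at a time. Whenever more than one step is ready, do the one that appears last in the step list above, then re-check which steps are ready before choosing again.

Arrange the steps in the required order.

(iii) has no prerequisites → (iii) first.
(i) and (ii) are both available; (i) is listed later → (i).
Next only (ii) has its prerequisites met → (ii).
That leaves (iv) as the only ready step → (iv).

(iii), (i), (ii), (iv)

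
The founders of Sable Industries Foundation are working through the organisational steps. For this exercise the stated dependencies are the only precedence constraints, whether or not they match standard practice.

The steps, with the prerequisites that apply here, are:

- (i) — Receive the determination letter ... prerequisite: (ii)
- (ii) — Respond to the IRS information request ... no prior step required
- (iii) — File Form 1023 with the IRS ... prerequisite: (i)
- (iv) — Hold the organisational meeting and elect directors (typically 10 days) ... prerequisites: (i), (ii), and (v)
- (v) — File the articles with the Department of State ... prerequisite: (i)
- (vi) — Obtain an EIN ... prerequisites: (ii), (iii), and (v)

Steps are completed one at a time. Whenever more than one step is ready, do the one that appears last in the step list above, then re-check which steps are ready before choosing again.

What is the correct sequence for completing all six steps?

(ii) (i) (v) (iv) (iii) (vi)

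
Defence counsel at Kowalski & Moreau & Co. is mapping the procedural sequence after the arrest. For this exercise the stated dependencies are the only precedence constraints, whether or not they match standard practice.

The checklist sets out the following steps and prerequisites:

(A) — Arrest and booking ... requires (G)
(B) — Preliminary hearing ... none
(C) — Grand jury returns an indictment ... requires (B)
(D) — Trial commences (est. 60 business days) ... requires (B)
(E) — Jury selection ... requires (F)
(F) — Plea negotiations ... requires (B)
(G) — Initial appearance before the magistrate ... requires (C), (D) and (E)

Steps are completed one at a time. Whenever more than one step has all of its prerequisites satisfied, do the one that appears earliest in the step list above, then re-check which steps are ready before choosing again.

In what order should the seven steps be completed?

(B) → (C) → (D) → (F) → (E) → (G) → (A)

(B) has no prerequisites → (B) first.
(C), (D) and (F) are all available; (C) is listed earlier → (C).
(D) and (F) are both available; (D) is listed earlier → (D).
Next only (F) has its prerequisites met → (F).
(E) is the only step now ready → (E).
That leaves (G) as the only ready step → (G).
(A) needed (G), now all done → (A).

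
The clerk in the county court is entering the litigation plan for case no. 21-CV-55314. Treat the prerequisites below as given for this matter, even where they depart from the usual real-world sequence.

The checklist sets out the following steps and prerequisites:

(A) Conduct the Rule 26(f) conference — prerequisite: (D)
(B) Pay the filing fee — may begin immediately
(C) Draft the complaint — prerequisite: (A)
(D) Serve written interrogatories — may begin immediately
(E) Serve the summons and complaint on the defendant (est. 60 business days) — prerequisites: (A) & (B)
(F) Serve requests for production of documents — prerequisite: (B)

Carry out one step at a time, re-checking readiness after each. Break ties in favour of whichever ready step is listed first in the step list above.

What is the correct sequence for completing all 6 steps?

(B), (D), (A), (C), (E), (F)

Nothing is required for (B) and (D). (B) is listed earlier → (B) first.
(F) now also ready, so the ready set is {(D), (F)}; (D) is listed earlier → (D).
(A) now also ready, so the ready set is {(A), (F)}; (A) is listed earlier → (A).
Ready: (C), (E) and (F). (C) is listed earlier → (C).
(E) and (F) are both available; (E) is listed earlier → (E).
That leaves (F) as the only ready step → (F).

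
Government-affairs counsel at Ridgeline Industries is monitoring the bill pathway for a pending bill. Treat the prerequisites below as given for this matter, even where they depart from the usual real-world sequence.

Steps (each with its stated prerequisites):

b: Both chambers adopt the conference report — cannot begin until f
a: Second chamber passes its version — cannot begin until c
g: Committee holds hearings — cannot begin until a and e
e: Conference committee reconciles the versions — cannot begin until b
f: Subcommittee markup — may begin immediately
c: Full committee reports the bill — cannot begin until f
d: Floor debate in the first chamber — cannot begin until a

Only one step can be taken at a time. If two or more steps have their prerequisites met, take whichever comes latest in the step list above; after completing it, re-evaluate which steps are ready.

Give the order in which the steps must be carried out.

f, c, a, d, b, e, g

Only f has no prerequisites, so it is first.
Now c and b have their prerequisites met. c is listed later, so c next.
a now also ready, so the ready set is {a, b}; a is listed later → a.
d now also ready, so the ready set is {d, b}; d is listed later → d.
Next only b has its prerequisites met → b.
e needed b, now all done → e.
g needed e and a, now all done → g.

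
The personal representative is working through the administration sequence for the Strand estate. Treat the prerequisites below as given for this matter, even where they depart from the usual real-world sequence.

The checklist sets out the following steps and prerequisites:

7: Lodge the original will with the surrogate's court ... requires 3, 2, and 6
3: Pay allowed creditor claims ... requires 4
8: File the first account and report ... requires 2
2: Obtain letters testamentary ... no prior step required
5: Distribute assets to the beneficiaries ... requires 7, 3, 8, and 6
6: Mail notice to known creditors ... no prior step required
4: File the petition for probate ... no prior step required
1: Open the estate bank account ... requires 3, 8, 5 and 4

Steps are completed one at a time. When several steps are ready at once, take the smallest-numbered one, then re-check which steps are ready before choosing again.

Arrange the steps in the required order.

2 → 4 → 3 → 6 → 7 → 8 → 5 → 1

2, 4 and 6 have no prerequisites; 2 has the earlier label, so 2 is first.
Ready: 4, 6 and 8. 4 has the earlier label → 4.
Ready: 3, 6 and 8. 3 has the earlier label → 3.
6 and 8 are both available; 6 has the earlier label → 6.
7 now also ready, so the ready set is {7, 8}; 7 has the earlier label → 7.
That leaves 8 as the only ready step → 8.
5 needed 3, 6, 7 and 8, now all done → 5.
1 needed 3, 4, 5 and 8, now all done → 1.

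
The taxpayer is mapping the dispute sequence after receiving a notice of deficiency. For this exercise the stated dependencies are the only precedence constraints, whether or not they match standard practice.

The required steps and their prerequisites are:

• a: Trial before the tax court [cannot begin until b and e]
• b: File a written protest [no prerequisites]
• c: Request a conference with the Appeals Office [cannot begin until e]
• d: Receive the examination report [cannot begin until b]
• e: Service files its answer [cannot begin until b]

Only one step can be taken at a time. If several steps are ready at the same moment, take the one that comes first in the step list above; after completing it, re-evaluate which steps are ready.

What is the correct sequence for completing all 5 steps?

b, d, e, a, c

b has no prerequisites → b first.
Now d and e have their prerequisites met. d is listed earlier, so d next.
That leaves e as the only ready step → e.
a and c are both available; a is listed earlier → a.
c needed e, now all done → c.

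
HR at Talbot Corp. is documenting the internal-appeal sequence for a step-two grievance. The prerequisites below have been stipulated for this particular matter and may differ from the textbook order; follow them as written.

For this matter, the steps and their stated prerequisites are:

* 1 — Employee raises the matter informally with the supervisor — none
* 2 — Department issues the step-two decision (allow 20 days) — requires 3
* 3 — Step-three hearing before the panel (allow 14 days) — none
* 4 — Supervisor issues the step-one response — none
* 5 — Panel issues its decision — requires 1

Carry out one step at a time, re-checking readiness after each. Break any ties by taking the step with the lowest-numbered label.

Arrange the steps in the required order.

1 3 2 4 5

Nothing is required for 1, 3 and 4. 1 has the earlier label → 1 first.
5 now also ready, so the ready set is {3, 4, 5}; 3 has the earlier label → 3.
Ready: 2, 4 and 5. 2 has the earlier label → 2.
4 and 5 are both available; 4 has the earlier label → 4.
5 needed 1, now all done → 5.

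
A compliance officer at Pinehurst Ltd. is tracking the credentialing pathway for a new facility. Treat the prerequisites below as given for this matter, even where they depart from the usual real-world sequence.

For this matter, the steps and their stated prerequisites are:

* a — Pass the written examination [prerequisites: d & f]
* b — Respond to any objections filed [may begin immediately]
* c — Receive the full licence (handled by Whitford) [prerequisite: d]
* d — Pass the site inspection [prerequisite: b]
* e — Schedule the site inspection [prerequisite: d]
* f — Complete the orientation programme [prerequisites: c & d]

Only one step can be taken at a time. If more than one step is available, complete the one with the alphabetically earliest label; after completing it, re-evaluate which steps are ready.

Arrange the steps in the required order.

b → d → c → e → f → a

b is the only step with nothing outstanding, so it goes first.
d is the only step now ready → d.
Now c and e have their prerequisites met. c has the earlier label, so c next.
f now also ready, so the ready set is {e, f}; e has the earlier label → e.
f is the only step now ready → f.
a needed d and f, now all done → a.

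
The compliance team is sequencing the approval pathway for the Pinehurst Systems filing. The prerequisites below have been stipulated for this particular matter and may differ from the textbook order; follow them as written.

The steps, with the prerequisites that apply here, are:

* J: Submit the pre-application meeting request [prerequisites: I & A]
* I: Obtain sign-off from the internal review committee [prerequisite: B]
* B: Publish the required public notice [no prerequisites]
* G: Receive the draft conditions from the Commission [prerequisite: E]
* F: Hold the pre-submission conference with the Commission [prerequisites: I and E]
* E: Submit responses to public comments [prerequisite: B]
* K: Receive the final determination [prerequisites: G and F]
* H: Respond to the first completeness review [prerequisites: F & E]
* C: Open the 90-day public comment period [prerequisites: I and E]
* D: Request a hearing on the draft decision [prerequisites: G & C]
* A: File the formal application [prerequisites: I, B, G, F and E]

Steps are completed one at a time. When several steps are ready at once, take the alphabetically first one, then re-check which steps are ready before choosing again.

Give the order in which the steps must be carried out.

Only B has no prerequisites, so it is first.
Ready: E and I. E has the earlier label → E.
G now also ready, so the ready set is {G, I}; G has the earlier label → G.
I needed B, now all done → I.
Now C and F have their prerequisites met. C has the earlier label, so C next.
Ready: D and F. D has the earlier label → D.
F needed E and I, now all done → F.
Now A, H and K have their prerequisites met. A has the earlier label, so A next.
J now also ready, so the ready set is {H, J, K}; H has the earlier label → H.
J and K are both available; J has the earlier label → J.
That leaves K as the only ready step → K.

B, E, G, I, C, D, F, A, H, J, K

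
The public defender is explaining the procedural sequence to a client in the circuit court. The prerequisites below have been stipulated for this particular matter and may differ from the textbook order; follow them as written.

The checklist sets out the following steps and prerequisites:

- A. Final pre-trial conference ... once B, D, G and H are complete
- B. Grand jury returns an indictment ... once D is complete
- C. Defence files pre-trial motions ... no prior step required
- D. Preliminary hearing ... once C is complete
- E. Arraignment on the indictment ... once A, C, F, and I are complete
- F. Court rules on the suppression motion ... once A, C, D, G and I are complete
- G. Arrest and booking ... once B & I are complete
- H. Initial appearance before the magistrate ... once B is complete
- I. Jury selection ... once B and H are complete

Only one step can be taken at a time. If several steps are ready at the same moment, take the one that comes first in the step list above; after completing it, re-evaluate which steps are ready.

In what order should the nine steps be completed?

C is the only step with nothing outstanding, so it goes first.
That leaves D as the only ready step → D.
Next only B has its prerequisites met → B.
H is the only step now ready → H.
That leaves I as the only ready step → I.
G needed B and I, now all done → G.
Next only A has its prerequisites met → A.
That leaves F as the only ready step → F.
Next only E has its prerequisites met → E.

C, D, B, H, I, G, A, F, E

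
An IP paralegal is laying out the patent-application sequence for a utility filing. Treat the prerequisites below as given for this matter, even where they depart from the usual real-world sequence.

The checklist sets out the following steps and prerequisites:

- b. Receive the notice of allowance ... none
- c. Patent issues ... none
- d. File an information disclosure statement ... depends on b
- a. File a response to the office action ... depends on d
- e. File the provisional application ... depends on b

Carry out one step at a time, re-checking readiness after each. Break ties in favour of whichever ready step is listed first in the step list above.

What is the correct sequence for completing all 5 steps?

b → c → d → a → e

Nothing is required for b and c. b is listed earlier → b first.
c, d and e are all available; c is listed earlier → c.
d and e are both available; d is listed earlier → d.
Now a and e have their prerequisites met. a is listed earlier, so a next.
e needed b, now all done → e.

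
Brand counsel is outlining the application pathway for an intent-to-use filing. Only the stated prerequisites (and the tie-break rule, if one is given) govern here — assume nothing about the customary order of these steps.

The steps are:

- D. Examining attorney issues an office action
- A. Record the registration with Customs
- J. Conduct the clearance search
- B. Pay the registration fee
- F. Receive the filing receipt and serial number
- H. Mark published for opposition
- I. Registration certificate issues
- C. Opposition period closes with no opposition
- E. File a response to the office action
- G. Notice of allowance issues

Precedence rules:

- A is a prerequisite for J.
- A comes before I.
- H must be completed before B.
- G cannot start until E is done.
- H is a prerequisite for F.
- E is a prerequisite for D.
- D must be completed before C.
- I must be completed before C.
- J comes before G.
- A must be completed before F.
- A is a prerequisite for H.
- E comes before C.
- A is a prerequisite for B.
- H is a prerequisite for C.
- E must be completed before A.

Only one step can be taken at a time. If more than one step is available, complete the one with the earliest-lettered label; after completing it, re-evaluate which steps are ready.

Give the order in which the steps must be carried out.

E → A → D → H → B → F → I → C → J → G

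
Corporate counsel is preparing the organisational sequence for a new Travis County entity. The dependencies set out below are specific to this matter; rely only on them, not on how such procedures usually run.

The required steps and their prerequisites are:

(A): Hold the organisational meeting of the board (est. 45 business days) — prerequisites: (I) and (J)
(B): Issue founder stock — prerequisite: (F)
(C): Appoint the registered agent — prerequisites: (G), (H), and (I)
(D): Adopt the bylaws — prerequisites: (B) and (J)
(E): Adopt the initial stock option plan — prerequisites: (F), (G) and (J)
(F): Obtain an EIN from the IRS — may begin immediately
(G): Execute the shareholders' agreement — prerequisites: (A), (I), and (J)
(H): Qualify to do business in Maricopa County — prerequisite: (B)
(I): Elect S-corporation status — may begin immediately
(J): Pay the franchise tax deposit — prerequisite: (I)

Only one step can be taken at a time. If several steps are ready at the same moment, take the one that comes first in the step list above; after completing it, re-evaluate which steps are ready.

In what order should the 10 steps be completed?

(F) and (I) have no prerequisites; (F) is listed earlier, so (F) is first.
(B) now also ready, so the ready set is {(B), (I)}; (B) is listed earlier → (B).
Now (H) and (I) have their prerequisites met. (H) is listed earlier, so (H) next.
That leaves (I) as the only ready step → (I).
(J) is the only step now ready → (J).
Ready: (A) and (D). (A) is listed earlier → (A).
Ready: (D) and (G). (D) is listed earlier → (D).
That leaves (G) as the only ready step → (G).
Now (C) and (E) have their prerequisites met. (C) is listed earlier, so (C) next.
Next only (E) has its prerequisites met → (E).

(F) → (B) → (H) → (I) → (J) → (A) → (D) → (G) → (C) → (E)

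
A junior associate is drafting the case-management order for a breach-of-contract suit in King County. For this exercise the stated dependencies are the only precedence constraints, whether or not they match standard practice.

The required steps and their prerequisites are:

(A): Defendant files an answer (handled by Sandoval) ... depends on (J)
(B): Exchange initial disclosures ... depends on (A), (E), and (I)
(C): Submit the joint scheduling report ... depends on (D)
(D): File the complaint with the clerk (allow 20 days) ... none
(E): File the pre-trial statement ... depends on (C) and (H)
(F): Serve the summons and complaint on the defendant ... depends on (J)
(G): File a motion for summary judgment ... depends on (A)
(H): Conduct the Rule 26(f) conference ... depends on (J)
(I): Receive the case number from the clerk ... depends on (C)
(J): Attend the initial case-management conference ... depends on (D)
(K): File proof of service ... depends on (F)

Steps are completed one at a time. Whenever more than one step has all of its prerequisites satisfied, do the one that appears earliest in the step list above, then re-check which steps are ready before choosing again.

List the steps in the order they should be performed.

(D), (C), (I), (J), (A), (F), (G), (H), (E), (B), (K)

Only (D) has no prerequisites, so it is first.
Now (C) and (J) have their prerequisites met. (C) is listed earlier, so (C) next.
Now (I) and (J) have their prerequisites met. (I) is listed earlier, so (I) next.
Next only (J) has its prerequisites met → (J).
(A), (F) and (H) are all available; (A) is listed earlier → (A).
(G) now also ready, so the ready set is {(F), (G), (H)}; (F) is listed earlier → (F).
(K) now also ready, so the ready set is {(G), (H), (K)}; (G) is listed earlier → (G).
(H) and (K) are both available; (H) is listed earlier → (H).
Now (E) and (K) have their prerequisites met. (E) is listed earlier, so (E) next.
Ready: (B) and (K). (B) is listed earlier → (B).
(K) needed (F), now all done → (K).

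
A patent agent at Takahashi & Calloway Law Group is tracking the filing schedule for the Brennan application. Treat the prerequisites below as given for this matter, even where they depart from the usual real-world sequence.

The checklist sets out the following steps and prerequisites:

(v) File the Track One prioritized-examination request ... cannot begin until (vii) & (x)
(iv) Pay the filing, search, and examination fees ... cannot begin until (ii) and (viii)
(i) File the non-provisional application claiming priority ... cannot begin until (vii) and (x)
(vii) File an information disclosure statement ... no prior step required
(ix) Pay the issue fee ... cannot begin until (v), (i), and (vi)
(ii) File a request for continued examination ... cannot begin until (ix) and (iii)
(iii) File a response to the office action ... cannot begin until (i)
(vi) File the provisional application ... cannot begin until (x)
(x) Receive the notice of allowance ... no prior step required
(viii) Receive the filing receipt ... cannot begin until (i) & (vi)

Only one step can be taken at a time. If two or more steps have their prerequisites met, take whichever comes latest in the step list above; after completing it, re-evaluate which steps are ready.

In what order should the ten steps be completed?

(x) and (vii) have no prerequisites; (x) is listed later, so (x) is first.
(vi) now also ready, so the ready set is {(vi), (vii)}; (vi) is listed later → (vi).
Next only (vii) has its prerequisites met → (vii).
(i) and (v) are both available; (i) is listed later → (i).
Now (viii), (iii) and (v) have their prerequisites met. (viii) is listed later, so (viii) next.
Now (iii) and (v) have their prerequisites met. (iii) is listed later, so (iii) next.
Next only (v) has its prerequisites met → (v).
(ix) needed (vi), (i) and (v), now all done → (ix).
(ii) is the only step now ready → (ii).
(iv) needed (viii) and (ii), now all done → (iv).

(x), (vi), (vii), (i), (viii), (iii), (v), (ix), (ii), (iv)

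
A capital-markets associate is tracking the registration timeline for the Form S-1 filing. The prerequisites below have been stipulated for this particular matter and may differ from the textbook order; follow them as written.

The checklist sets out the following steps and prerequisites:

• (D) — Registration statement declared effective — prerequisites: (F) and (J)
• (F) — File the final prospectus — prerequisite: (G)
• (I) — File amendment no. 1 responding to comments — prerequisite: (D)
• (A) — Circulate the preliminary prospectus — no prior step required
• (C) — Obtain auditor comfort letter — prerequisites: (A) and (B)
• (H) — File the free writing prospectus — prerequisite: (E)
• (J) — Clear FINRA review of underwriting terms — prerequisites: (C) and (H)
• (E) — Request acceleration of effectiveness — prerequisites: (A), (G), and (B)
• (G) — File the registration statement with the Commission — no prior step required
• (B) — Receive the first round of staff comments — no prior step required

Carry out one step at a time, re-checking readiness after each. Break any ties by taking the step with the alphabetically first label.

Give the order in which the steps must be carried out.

(A), (B) and (G) have no prerequisites; (A) has the earlier label, so (A) is first.
(B) and (G) are both available; (B) has the earlier label → (B).
Now (C) and (G) have their prerequisites met. (C) has the earlier label, so (C) next.
That leaves (G) as the only ready step → (G).
Ready: (E) and (F). (E) has the earlier label → (E).
Now (F) and (H) have their prerequisites met. (F) has the earlier label, so (F) next.
(H) needed (E), now all done → (H).
(J) needed (C) and (H), now all done → (J).
Next only (D) has its prerequisites met → (D).
(I) needed (D), now all done → (I).

(A) (B) (C) (G) (E) (F) (H) (J) (D) (I)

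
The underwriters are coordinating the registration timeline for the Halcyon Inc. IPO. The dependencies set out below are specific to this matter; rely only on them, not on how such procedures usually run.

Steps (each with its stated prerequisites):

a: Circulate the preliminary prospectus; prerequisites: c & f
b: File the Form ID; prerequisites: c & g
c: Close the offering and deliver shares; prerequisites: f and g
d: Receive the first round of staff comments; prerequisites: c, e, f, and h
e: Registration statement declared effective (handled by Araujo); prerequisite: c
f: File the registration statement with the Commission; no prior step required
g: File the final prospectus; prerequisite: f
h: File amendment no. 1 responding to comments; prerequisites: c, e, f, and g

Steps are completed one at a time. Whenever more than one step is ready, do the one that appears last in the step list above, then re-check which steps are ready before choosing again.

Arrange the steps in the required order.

f is the only step with nothing outstanding, so it goes first.
g needed f, now all done → g.
That leaves c as the only ready step → c.
Now e, b and a have their prerequisites met. e is listed later, so e next.
h now also ready, so the ready set is {h, b, a}; h is listed later → h.
Ready: d, b and a. d is listed later → d.
Ready: b and a. b is listed later → b.
a needed f and c, now all done → a.

f, g, c, e, h, d, b, a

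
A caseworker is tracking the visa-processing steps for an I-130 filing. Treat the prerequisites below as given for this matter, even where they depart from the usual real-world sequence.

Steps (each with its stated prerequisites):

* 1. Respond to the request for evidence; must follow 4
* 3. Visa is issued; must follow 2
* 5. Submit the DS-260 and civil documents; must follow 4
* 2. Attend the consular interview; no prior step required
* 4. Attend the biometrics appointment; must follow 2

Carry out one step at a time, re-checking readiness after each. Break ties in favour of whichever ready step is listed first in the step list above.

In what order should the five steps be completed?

2 → 3 → 4 → 1 → 5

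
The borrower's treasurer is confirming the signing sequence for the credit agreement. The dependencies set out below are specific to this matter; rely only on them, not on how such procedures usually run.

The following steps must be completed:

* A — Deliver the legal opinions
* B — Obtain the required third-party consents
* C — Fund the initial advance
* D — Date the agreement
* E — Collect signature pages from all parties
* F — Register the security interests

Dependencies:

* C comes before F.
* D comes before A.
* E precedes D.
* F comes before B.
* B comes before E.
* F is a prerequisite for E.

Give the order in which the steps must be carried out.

C F B E D A

Only C has no prerequisites, so it is first.
F is the only step now ready → F.
B is the only step now ready → B.
Next only E has its prerequisites met → E.
Next only D has its prerequisites met → D.
A needed D, now all done → A.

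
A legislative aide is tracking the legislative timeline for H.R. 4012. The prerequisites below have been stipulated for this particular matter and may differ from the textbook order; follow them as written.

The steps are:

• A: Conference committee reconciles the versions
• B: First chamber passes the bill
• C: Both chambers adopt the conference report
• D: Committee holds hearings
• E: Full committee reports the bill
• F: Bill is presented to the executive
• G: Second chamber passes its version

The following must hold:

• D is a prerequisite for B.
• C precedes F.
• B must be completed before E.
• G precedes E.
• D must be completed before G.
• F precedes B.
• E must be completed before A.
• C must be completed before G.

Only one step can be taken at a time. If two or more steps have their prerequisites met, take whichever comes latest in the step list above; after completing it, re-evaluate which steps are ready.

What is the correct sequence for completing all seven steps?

D and C have no prerequisites; D is listed later, so D is first.
Next only C has its prerequisites met → C.
Now G and F have their prerequisites met. G is listed later, so G next.
F needed C, now all done → F.
That leaves B as the only ready step → B.
Next only E has its prerequisites met → E.
A is the only step now ready → A.

D, C, G, F, B, E, A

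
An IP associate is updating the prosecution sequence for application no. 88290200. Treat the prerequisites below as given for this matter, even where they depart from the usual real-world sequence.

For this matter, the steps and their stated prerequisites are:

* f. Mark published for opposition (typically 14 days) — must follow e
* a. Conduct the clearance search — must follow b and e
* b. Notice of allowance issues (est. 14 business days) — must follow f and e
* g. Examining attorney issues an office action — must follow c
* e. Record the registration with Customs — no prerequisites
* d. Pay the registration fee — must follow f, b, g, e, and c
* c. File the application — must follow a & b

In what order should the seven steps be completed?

e, f, b, a, c, g, d

Only e has no prerequisites, so it is first.
f is the only step now ready → f.
b needed f and e, now all done → b.
a needed b and e, now all done → a.
c needed a and b, now all done → c.
g needed c, now all done → g.
d needed f, b, g, e and c, now all done → d.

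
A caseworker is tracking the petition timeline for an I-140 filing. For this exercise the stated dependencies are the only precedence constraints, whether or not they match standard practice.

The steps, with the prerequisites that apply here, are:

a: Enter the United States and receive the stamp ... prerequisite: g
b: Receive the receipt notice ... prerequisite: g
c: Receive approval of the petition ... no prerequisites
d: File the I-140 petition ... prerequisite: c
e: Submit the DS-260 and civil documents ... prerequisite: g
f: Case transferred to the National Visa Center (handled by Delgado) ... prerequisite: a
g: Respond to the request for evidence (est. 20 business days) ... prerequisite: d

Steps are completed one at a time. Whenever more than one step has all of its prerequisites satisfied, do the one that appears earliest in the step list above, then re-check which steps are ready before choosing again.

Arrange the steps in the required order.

c, d, g, a, b, e, f

c is the only step with nothing outstanding, so it goes first.
Next only d has its prerequisites met → d.
g needed d, now all done → g.
a, b and e are all available; a is listed earlier → a.
f now also ready, so the ready set is {b, e, f}; b is listed earlier → b.
e and f are both available; e is listed earlier → e.
Next only f has its prerequisites met → f.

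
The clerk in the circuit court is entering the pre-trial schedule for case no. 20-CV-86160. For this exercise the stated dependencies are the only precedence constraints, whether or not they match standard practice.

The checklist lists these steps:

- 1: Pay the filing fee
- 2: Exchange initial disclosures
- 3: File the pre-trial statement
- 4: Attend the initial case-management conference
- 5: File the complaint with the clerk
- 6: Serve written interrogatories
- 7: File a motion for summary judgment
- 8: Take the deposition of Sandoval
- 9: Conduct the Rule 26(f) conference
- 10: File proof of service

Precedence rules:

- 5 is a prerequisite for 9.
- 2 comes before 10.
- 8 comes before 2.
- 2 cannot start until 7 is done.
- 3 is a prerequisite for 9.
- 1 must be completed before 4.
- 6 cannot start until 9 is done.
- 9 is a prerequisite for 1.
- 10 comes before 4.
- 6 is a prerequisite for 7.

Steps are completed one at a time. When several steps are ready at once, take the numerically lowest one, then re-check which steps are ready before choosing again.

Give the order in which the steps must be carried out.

3, 5, 8, 9, 1, 6, 7, 2, 10, 4

3, 5 and 8 have no prerequisites; 3 has the earlier label, so 3 is first.
Ready: 5 and 8. 5 has the earlier label → 5.
9 now also ready, so the ready set is {8, 9}; 8 has the earlier label → 8.
9 is the only step now ready → 9.
1 and 6 are both available; 1 has the earlier label → 1.
6 needed 9, now all done → 6.
Next only 7 has its prerequisites met → 7.
2 needed 7 and 8, now all done → 2.
That leaves 10 as the only ready step → 10.
4 needed 1 and 10, now all done → 4.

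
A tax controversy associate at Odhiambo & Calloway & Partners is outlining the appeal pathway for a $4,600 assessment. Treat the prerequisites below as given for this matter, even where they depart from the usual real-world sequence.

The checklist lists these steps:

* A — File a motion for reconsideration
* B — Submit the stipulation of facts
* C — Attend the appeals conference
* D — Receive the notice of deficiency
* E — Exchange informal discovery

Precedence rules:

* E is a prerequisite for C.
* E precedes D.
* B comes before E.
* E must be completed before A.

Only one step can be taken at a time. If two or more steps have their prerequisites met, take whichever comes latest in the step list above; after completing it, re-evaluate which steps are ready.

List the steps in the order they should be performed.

Only B has no prerequisites, so it is first.
E needed B, now all done → E.
Ready: D, C and A. D is listed later → D.
Ready: C and A. C is listed later → C.
That leaves A as the only ready step → A.

B → E → D → C → A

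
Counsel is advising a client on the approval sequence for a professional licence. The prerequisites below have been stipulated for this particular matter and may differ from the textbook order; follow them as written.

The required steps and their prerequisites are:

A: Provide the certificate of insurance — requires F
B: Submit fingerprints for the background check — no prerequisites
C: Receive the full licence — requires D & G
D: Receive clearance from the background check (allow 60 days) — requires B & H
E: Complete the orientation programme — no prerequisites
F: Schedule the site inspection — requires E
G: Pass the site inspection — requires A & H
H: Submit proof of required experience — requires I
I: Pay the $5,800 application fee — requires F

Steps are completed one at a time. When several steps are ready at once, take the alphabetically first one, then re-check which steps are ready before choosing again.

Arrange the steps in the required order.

B and E have no prerequisites; B has the earlier label, so B is first.
E is the only step now ready → E.
F is the only step now ready → F.
Ready: A and I. A has the earlier label → A.
Next only I has its prerequisites met → I.
H needed I, now all done → H.
D and G are both available; D has the earlier label → D.
Next only G has its prerequisites met → G.
C is the only step now ready → C.

B, E, F, A, I, H, D, G, C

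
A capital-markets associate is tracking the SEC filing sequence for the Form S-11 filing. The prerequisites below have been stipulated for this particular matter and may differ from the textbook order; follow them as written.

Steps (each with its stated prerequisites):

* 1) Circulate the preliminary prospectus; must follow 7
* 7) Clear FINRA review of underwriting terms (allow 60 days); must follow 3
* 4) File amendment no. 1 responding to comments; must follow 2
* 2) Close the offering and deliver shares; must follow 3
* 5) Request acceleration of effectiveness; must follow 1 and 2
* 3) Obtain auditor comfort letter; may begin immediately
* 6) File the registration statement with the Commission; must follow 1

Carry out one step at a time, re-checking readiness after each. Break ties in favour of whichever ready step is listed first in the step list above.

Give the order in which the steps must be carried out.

3 has no prerequisites → 3 first.
Ready: 7 and 2. 7 is listed earlier → 7.
1 now also ready, so the ready set is {1, 2}; 1 is listed earlier → 1.
Now 2 and 6 have their prerequisites met. 2 is listed earlier, so 2 next.
Now 4, 5 and 6 have their prerequisites met. 4 is listed earlier, so 4 next.
Now 5 and 6 have their prerequisites met. 5 is listed earlier, so 5 next.
That leaves 6 as the only ready step → 6.

3, 7, 1, 2, 4, 5, 6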